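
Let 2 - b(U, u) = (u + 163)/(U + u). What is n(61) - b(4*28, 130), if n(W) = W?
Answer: 14571/242 ≈ 60.211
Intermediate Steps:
b(U, u) = 2 - (163 + u)/(U + u) (b(U, u) = 2 - (u + 163)/(U + u) = 2 - (163 + u)/(U + u))
n(61) - b(4*28, 130) = 61 - (-163 + 130 + 2*(4*28))/(4*28 + 130) = 61 - (-163 + 130 + 2*112)/(112 + 130) = 61 - (-163 + 130 + 224)/242 = 61 - 191/242 = 14571/242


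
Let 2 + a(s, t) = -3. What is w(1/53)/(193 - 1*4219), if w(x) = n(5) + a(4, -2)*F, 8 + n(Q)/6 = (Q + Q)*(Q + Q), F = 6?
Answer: -87/671 ≈ -0.12966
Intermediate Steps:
a(s, t) = -5 (a(s, t) = -2 - 3 = -5)
n(Q) = -48 + 24*Q**2 (n(Q) = -48 + 6*((Q + Q)*(Q + Q)) = -48 + 6*((2*Q)*(2*Q)) = -48 + 6*(4*Q**2) = -48 + 24*Q**2)
w(x) = 522 (w(x) = (-48 + 24*5**2) - 5*6 = (-48 + 24*25) - 30 = (-48 + 600) - 30 = 552 - 30 = 522)
w(1/53)/(193 - 1*4219) = 522/(193 - 1*4219) = 522/(193 - 4219) = 522/(-4026) = 522*(-1/4026) = -87/671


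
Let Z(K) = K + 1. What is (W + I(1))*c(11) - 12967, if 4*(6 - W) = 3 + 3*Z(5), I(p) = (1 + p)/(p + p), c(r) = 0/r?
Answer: -12967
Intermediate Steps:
c(r) = 0
Z(K) = 1 + K
I(p) = (1 + p)/(2*p) (I(p) = (1 + p)/((2*p)) = (1 + p)*(1/(2*p)) = (1 + p)/(2*p))
W = 3/4 (W = 6 - (3 + 3*(1 + 5))/4 = 6 - (3 + 3*6)/4 = 6 - (3 + 18)/4 = 6 - 1/4*21 = 6 - 21/4 = 3/4 ≈ 0.75000)
(W + I(1))*c(11) - 12967 = (3/4 + (1/2)*(1 + 1)/1)*0 - 12967 = (3/4 + (1/2)*1*2)*0 - 12967 = (3/4 + 1)*0 - 12967 = (7/4)*0 - 12967 = 0 - 12967 = -12967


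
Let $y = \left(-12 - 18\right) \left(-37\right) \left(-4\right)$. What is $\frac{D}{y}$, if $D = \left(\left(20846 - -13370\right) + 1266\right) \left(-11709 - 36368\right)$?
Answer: $\frac{852934057}{2220} \approx 3.842 \cdot 10^{5}$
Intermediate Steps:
$D = -1705868114$ ($D = \left(\left(20846 + 13370\right) + 1266\right) \left(-48077\right) = \left(34216 + 1266\right) \left(-48077\right) = 35482 \left(-48077\right) = -1705868114$)
$y = -4440$ ($y = \left(-30\right) \left(-37\right) \left(-4\right) = 1110 \left(-4\right) = -4440$)
$\frac{D}{y} = - \frac{1705868114}{-4440} = \left(-1705868114\right) \left(- \frac{1}{4440}\right) = \frac{852934057}{2220}$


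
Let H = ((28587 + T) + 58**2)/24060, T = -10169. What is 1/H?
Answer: 12030/10891 ≈ 1.1046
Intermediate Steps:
H = 10891/12030 (H = ((28587 - 10169) + 58**2)/24060 = (18418 + 3364)*(1/24060) = 21782*(1/24060) = 10891/12030 ≈ 0.90532)
1/H = 1/(10891/12030) = 12030/10891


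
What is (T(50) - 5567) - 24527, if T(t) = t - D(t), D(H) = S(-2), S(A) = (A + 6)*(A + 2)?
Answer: -30044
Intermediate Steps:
S(A) = (2 + A)*(6 + A) (S(A) = (6 + A)*(2 + A) = (2 + A)*(6 + A))
D(H) = 0 (D(H) = 12 + (-2)² + 8*(-2) = 12 + 4 - 16 = 0)
T(t) = t (T(t) = t - 1*0 = t + 0 = t)
(T(50) - 5567) - 24527 = (50 - 5567) - 24527 = -5517 - 24527 = -30044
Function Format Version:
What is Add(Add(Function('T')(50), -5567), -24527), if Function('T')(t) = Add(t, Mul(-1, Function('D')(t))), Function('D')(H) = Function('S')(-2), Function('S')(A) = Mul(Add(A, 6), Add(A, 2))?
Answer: -30044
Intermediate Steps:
Function('S')(A) = Mul(Add(2, A), Add(6, A)) (Function('S')(A) = Mul(Add(6, A), Add(2, A)) = Mul(Add(2, A), Add(6, A)))
Function('D')(H) = 0 (Function('D')(H) = Add(12, Pow(-2, 2), Mul(8, -2)) = Add(12, 4, -16) = 0)
Function('T')(t) = t (Function('T')(t) = Add(t, Mul(-1, 0)) = Add(t, 0) = t)
Add(Add(Function('T')(50), -5567), -24527) = Add(Add(50, -5567), -24527) = Add(-5517, -24527) = -30044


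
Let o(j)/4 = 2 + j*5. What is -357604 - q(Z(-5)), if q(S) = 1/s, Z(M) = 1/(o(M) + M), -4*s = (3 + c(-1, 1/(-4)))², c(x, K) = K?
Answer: -43270020/121 ≈ -3.5760e+5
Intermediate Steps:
s = -121/64 (s = -(3 + 1/(-4))²/4 = -(3 - ¼)²/4 = -(11/4)²/4 = -¼*121/16 = -121/64 ≈ -1.8906)
o(j) = 8 + 20*j (o(j) = 4*(2 + j*5) = 4*(2 + 5*j) = 8 + 20*j)
Z(M) = 1/(8 + 21*M) (Z(M) = 1/((8 + 20*M) + M) = 1/(8 + 21*M))
q(S) = -64/121 (q(S) = 1/(-121/64) = -64/121)
-357604 - q(Z(-5)) = -357604 - 1*(-64/121) = -357604 + 64/121 = -43270020/121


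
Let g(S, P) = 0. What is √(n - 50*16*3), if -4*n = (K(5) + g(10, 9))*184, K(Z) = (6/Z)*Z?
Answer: 2*I*√669 ≈ 51.73*I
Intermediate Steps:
K(Z) = 6
n = -276 (n = -(6 + 0)*184/4 = -3*184/2 = -¼*1104 = -276)
√(n - 50*16*3) = √(-276 - 50*16*3) = √(-276 - 800*3) = √(-276 - 2400) = √(-2676) = 2*I*√669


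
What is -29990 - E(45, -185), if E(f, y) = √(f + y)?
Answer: -29990 - 2*I*√35 ≈ -29990.0 - 11.832*I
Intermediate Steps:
-29990 - E(45, -185) = -29990 - √(45 - 185) = -29990 - √(-140) = -29990 - 2*I*√35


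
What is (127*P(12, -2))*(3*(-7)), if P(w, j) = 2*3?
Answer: -16002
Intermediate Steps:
P(w, j) = 6
(127*P(12, -2))*(3*(-7)) = (127*6)*(3*(-7)) = 762*(-21) = -16002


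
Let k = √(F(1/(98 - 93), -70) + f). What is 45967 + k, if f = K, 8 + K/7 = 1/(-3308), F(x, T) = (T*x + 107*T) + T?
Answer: 45967 + 7*I*√425990181/1654 ≈ 45967.0 + 87.35*I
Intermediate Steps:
F(x, T) = 108*T + T*x (F(x, T) = (107*T + T*x) + T = 108*T + T*x)
K = -185255/3308 (K = -56 + 7/(-3308) = -56 + 7*(-1/3308) = -56 - 7/3308 = -185255/3308 ≈ -56.002)
f = -185255/3308 ≈ -56.002
k = 7*I*√425990181/1654 (k = √(-70*(108 + 1/(98 - 93)) - 185255/3308) = √(-70*(108 + 1/5) - 185255/3308) = √(-70*(108 + ⅕) - 185255/3308) = √(-70*541/5 - 185255/3308) = √(-7574 - 185255/3308) = √(-25240047/3308) = 7*I*√425990181/1654 ≈ 87.35*I)
45967 + k = 45967 + 7*I*√425990181/1654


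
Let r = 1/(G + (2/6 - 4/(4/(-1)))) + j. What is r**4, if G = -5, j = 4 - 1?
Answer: 810000/14641 ≈ 55.324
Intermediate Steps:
j = 3
r = 30/11 (r = 1/(-5 + (2/6 - 4/(4/(-1)))) + 3 = 1/(-5 + (2*(1/6) - 4/(4*(-1)))) + 3 = 1/(-5 + (1/3 - 4/(-4))) + 3 = 1/(-5 + (1/3 - 4*(-1/4))) + 3 = 1/(-5 + (1/3 + 1)) + 3 = 1/(-5 + 4/3) + 3 = 1/(-11/3) + 3 = -3/11 + 3 = 30/11 ≈ 2.7273)
r**4 = (30/11)**4 = 810000/14641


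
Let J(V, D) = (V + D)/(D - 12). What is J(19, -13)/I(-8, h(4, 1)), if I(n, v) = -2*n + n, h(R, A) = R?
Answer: -3/100 ≈ -0.030000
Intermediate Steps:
I(n, v) = -n
J(V, D) = (D + V)/(-12 + D)
J(19, -13)/I(-8, h(4, 1)) = ((-13 + 19)/(-12 - 13))/((-1*(-8))) = (6/(-25))/8 = -1/25*6*(⅛) = -6/25*⅛ = -3/100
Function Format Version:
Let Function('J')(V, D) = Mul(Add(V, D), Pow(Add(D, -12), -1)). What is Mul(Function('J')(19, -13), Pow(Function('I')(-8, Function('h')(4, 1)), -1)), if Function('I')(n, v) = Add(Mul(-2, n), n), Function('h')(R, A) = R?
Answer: Rational(-3, 100) ≈ -0.030000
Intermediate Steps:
Function('I')(n, v) = Mul(-1, n)
Function('J')(V, D) = Mul(Pow(Add(-12, D), -1), Add(D, V)) (Function('J')(V, D) = Mul(Add(D, V), Pow(Add(-12, D), -1)) = Mul(Pow(Add(-12, D), -1), Add(D, V)))
Mul(Function('J')(19, -13), Pow(Function('I')(-8, Function('h')(4, 1)), -1)) = Mul(Mul(Pow(Add(-12, -13), -1), Add(-13, 19)), Pow(Mul(-1, -8), -1)) = Mul(Mul(Pow(-25, -1), 6), Pow(8, -1)) = Mul(Mul(Rational(-1, 25), 6), Rational(1, 8)) = Mul(Rational(-6, 25), Rational(1, 8)) = Rational(-3, 100)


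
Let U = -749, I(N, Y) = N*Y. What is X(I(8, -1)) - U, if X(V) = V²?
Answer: 813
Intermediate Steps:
X(I(8, -1)) - U = (8*(-1))² - 1*(-749) = (-8)² + 749 = 64 + 749 = 813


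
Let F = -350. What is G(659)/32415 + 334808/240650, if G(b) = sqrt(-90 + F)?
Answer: 167404/120325 + 2*I*sqrt(110)/32415 ≈ 1.3913 + 0.00064711*I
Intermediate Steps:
G(b) = 2*I*sqrt(110) (G(b) = sqrt(-90 - 350) = sqrt(-440) = 2*I*sqrt(110))
G(659)/32415 + 334808/240650 = (2*I*sqrt(110))/32415 + 334808/240650 = (2*I*sqrt(110))*(1/32415) + 334808*(1/240650) = 2*I*sqrt(110)/32415 + 167404/120325 = 167404/120325 + 2*I*sqrt(110)/32415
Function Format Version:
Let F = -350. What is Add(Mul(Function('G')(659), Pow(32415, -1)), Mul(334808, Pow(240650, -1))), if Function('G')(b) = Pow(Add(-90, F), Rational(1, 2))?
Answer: Add(Rational(167404, 120325), Mul(Rational(2, 32415), I, Pow(110, Rational(1, 2)))) ≈ Add(1.3913, Mul(0.00064711, I))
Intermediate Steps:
Function('G')(b) = Mul(2, I, Pow(110, Rational(1, 2))) (Function('G')(b) = Pow(Add(-90, -350), Rational(1, 2)) = Pow(-440, Rational(1, 2)) = Mul(2, I, Pow(110, Rational(1, 2))))
Add(Mul(Function('G')(659), Pow(32415, -1)), Mul(334808, Pow(240650, -1))) = Add(Mul(Mul(2, I, Pow(110, Rational(1, 2))), Pow(32415, -1)), Mul(334808, Pow(240650, -1))) = Add(Mul(Mul(2, I, Pow(110, Rational(1, 2))), Rational(1, 32415)), Mul(334808, Rational(1, 240650))) = Add(Mul(Rational(2, 32415), I, Pow(110, Rational(1, 2))), Rational(167404, 120325)) = Add(Rational(167404, 120325), Mul(Rational(2, 32415), I, Pow(110, Rational(1, 2))))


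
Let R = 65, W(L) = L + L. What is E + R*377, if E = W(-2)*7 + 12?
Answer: 24489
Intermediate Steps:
W(L) = 2*L
E = -16 (E = (2*(-2))*7 + 12 = -4*7 + 12 = -28 + 12 = -16)
E + R*377 = -16 + 65*377 = -16 + 24505 = 24489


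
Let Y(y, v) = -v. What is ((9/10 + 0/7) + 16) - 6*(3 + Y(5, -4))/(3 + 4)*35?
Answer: -1931/10 ≈ -193.10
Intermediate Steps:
((9/10 + 0/7) + 16) - 6*(3 + Y(5, -4))/(3 + 4)*35 = ((9/10 + 0/7) + 16) - 6*(3 - 1*(-4))/(3 + 4)*35 = ((9*(1/10) + 0*(1/7)) + 16) - 6*(3 + 4)/7*35 = ((9/10 + 0) + 16) - 42/7*35 = (9/10 + 16) - 6*1*35 = 169/10 - 6*35 = 169/10 - 210 = -1931/10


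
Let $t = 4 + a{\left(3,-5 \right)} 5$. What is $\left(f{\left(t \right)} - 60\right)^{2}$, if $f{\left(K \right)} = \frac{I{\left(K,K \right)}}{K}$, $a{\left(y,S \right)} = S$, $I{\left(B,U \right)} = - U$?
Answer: $3721$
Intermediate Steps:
$t = -21$ ($t = 4 - 25 = -21$)
$f{\left(K \right)} = -1$ ($f{\left(K \right)} = \frac{\left(-1\right) K}{K} = -1$)
$\left(f{\left(t \right)} - 60\right)^{2} = \left(-1 - 60\right)^{2} = \left(-61\right)^{2} = 3721$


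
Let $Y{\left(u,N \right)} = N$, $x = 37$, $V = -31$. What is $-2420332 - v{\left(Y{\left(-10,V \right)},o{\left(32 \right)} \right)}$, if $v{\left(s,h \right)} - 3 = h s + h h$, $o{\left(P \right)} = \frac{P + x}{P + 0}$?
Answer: $- \frac{2478359353}{1024} \approx -2.4203 \cdot 10^{6}$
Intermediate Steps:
$o{\left(P \right)} = \frac{37 + P}{P}$ ($o{\left(P \right)} = \frac{P + 37}{P + 0} = \frac{37 + P}{P}$)
$v{\left(s,h \right)} = 3 + h^{2} + h s$ ($v{\left(s,h \right)} = 3 + \left(h s + h h\right) = 3 + \left(h s + h^{2}\right) = 3 + \left(h^{2} + h s\right) = 3 + h^{2} + h s$)
$-2420332 - v{\left(Y{\left(-10,V \right)},o{\left(32 \right)} \right)} = -2420332 - \left(3 + \left(\frac{37 + 32}{32}\right)^{2} + \frac{37 + 32}{32} \left(-31\right)\right) = -2420332 - \left(3 + \left(\frac{1}{32} \cdot 69\right)^{2} + \frac{1}{32} \cdot 69 \left(-31\right)\right) = -2420332 - \left(3 + \left(\frac{69}{32}\right)^{2} + \frac{69}{32} \left(-31\right)\right) = -2420332 - \left(3 + \frac{4761}{1024} - \frac{2139}{32}\right) = -2420332 - - \frac{60615}{1024} = -2420332 + \frac{60615}{1024} = - \frac{2478359353}{1024}$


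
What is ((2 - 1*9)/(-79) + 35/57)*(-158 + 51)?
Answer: -338548/4503 ≈ -75.183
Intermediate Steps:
((2 - 1*9)/(-79) + 35/57)*(-158 + 51) = ((2 - 9)*(-1/79) + 35*(1/57))*(-107) = (-7*(-1/79) + 35/57)*(-107) = (7/79 + 35/57)*(-107) = (3164/4503)*(-107) = -338548/4503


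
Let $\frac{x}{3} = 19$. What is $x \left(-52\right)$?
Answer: $-2964$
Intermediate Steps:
$x = 57$ ($x = 3 \cdot 19 = 57$)
$x \left(-52\right) = 57 \left(-52\right) = -2964$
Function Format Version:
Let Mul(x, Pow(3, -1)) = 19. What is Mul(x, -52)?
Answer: -2964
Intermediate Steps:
x = 57 (x = Mul(3, 19) = 57)
Mul(x, -52) = Mul(57, -52) = -2964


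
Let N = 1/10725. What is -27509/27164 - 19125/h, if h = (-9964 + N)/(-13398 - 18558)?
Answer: -178054129042147591/2902850952436 ≈ -61338.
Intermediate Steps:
N = 1/10725 ≈ 9.3240e-5
h = 106863899/342728100 (h = (-9964 + 1/10725)/(-13398 - 18558) = -106863899/10725/(-31956) = -106863899/10725*(-1/31956) = 106863899/342728100 ≈ 0.31180)
-27509/27164 - 19125/h = -27509/27164 - 19125/106863899/342728100 = -27509*1/27164 - 19125*342728100/106863899 = -27509/27164 - 6554674912500/106863899 = -178054129042147591/2902850952436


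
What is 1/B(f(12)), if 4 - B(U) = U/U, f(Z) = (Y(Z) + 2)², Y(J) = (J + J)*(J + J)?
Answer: ⅓ ≈ 0.33333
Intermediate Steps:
Y(J) = 4*J² (Y(J) = (2*J)*(2*J) = 4*J²)
f(Z) = (2 + 4*Z²)² (f(Z) = (4*Z² + 2)² = (2 + 4*Z²)²)
B(U) = 3 (B(U) = 4 - U/U = 4 - 1*1 = 4 - 1 = 3)
1/B(f(12)) = 1/3 = ⅓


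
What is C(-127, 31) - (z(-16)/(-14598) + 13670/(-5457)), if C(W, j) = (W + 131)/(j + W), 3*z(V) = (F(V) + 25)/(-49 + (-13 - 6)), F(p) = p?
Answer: 1282583/520662 ≈ 2.4634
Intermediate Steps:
z(V) = -25/204 - V/204 (z(V) = ((V + 25)/(-49 + (-13 - 6)))/3 = ((25 + V)/(-49 - 19))/3 = ((25 + V)/(-68))/3 = ((25 + V)*(-1/68))/3 = (-25/68 - V/68)/3 = -25/204 - V/204)
C(W, j) = (131 + W)/(W + j)
C(-127, 31) - (z(-16)/(-14598) + 13670/(-5457)) = (131 - 127)/(-127 + 31) - ((-25/204 - 1/204*(-16))/(-14598) + 13670/(-5457)) = 4/(-96) - ((-25/204 + 4/51)*(-1/14598) + 13670*(-1/5457)) = -1/96*4 - (-3/68*(-1/14598) - 13670/5457) = -1/24 - (1/330888 - 13670/5457) = -1/24 - 1*(-5217109/2082648) = -1/24 + 5217109/2082648 = 1282583/520662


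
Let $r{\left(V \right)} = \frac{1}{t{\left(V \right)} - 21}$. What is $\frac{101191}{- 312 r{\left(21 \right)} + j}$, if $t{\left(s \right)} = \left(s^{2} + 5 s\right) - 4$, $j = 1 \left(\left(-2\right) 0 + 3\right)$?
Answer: $\frac{52720511}{1251} \approx 42143.0$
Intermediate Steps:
$j = 3$ ($j = 1 \left(0 + 3\right) = 1 \cdot 3 = 3$)
$t{\left(s \right)} = -4 + s^{2} + 5 s$
$r{\left(V \right)} = \frac{1}{-25 + V^{2} + 5 V}$ ($r{\left(V \right)} = \frac{1}{\left(-4 + V^{2} + 5 V\right) - 21} = \frac{1}{-25 + V^{2} + 5 V}$)
$\frac{101191}{- 312 r{\left(21 \right)} + j} = \frac{101191}{- \frac{312}{-25 + 21^{2} + 5 \cdot 21} + 3} = \frac{101191}{- \frac{312}{-25 + 441 + 105} + 3} = \frac{101191}{- \frac{312}{521} + 3} = \frac{101191}{\frac{1251}{521}} = 101191 \cdot \frac{521}{1251} = \frac{52720511}{1251}$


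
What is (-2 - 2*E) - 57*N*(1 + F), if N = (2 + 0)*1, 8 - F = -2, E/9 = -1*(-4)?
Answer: -1328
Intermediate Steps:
E = 36 (E = 9*(-1*(-4)) = 9*4 = 36)
F = 10 (F = 8 - 1*(-2) = 8 + 2 = 10)
N = 2 (N = 2*1 = 2)
(-2 - 2*E) - 57*N*(1 + F) = (-2 - 2*36) - 114*(1 + 10) = (-2 - 72) - 114*11 = -74 - 57*22 = -74 - 1254 = -1328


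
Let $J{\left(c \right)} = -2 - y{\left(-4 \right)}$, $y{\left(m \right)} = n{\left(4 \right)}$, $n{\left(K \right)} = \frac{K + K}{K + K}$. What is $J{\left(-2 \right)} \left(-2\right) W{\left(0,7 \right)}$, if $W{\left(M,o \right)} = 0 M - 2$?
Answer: $-12$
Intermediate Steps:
$n{\left(K \right)} = 1$ ($n{\left(K \right)} = \frac{2 K}{2 K} = 2 K \frac{1}{2 K} = 1$)
$y{\left(m \right)} = 1$
$W{\left(M,o \right)} = -2$ ($W{\left(M,o \right)} = 0 - 2 = -2$)
$J{\left(c \right)} = -3$ ($J{\left(c \right)} = -2 - 1 = -3$)
$J{\left(-2 \right)} \left(-2\right) W{\left(0,7 \right)} = \left(-3\right) \left(-2\right) \left(-2\right) = 6 \left(-2\right) = -12$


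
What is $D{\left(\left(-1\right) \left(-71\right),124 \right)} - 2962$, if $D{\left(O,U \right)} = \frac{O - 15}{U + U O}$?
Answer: $- \frac{3305585}{1116} \approx -2962.0$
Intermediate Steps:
$D{\left(O,U \right)} = \frac{-15 + O}{U + O U}$
$D{\left(\left(-1\right) \left(-71\right),124 \right)} - 2962 = \frac{-15 - -71}{124 \left(1 - -71\right)} - 2962 = \frac{-15 + 71}{124 \left(1 + 71\right)} - 2962 = \frac{1}{124} \cdot \frac{1}{72} \cdot 56 - 2962 = \frac{7}{1116} - 2962 = - \frac{3305585}{1116}$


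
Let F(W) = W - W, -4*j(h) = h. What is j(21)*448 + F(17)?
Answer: -2352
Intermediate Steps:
j(h) = -h/4
F(W) = 0
j(21)*448 + F(17) = -¼*21*448 + 0 = -21/4*448 + 0 = -2352 + 0 = -2352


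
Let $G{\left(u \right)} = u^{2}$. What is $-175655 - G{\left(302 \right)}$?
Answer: $-266859$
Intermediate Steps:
$-175655 - G{\left(302 \right)} = -175655 - 302^{2} = -175655 - 91204 = -266859$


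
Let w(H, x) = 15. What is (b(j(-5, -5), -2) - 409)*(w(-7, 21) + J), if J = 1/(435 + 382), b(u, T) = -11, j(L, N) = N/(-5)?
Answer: -5147520/817 ≈ -6300.5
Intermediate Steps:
j(L, N) = -N/5 (j(L, N) = N*(-⅕) = -N/5)
J = 1/817 ≈ 0.0012240
(b(j(-5, -5), -2) - 409)*(w(-7, 21) + J) = (-11 - 409)*(15 + 1/817) = -420*12256/817 = -5147520/817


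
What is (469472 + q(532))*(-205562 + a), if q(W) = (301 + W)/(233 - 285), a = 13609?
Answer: -4685901161583/52 ≈ -9.0113e+10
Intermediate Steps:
q(W) = -301/52 - W/52 (q(W) = (301 + W)/(-52) = (301 + W)*(-1/52) = -301/52 - W/52)
(469472 + q(532))*(-205562 + a) = (469472 + (-301/52 - 1/52*532))*(-205562 + 13609) = (469472 + (-301/52 - 133/13))*(-191953) = (469472 - 833/52)*(-191953) = (24411711/52)*(-191953) = -4685901161583/52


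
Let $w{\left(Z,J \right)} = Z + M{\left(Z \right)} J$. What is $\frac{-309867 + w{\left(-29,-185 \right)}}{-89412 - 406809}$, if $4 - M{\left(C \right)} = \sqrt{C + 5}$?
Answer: $\frac{310636}{496221} - \frac{370 i \sqrt{6}}{496221} \approx 0.626 - 0.0018264 i$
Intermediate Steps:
$M{\left(C \right)} = 4 - \sqrt{5 + C}$ ($M{\left(C \right)} = 4 - \sqrt{C + 5} = 4 - \sqrt{5 + C}$)
$w{\left(Z,J \right)} = Z + J \left(4 - \sqrt{5 + Z}\right)$ ($w{\left(Z,J \right)} = Z + \left(4 - \sqrt{5 + Z}\right) J = Z + J \left(4 - \sqrt{5 + Z}\right)$)
$\frac{-309867 + w{\left(-29,-185 \right)}}{-89412 - 406809} = \frac{-309867 - \left(29 - 185 \left(-4 + \sqrt{5 - 29}\right)\right)}{-89412 - 406809} = \frac{-309867 - \left(29 - 185 \left(-4 + \sqrt{-24}\right)\right)}{-496221} = \left(-309867 - \left(29 - 185 \left(-4 + 2 i \sqrt{6}\right)\right)\right) \left(- \frac{1}{496221}\right) = \left(-309867 - \left(769 - 370 i \sqrt{6}\right)\right) \left(- \frac{1}{496221}\right) = \left(-310636 + 370 i \sqrt{6}\right) \left(- \frac{1}{496221}\right) = \frac{310636}{496221} - \frac{370 i \sqrt{6}}{496221}$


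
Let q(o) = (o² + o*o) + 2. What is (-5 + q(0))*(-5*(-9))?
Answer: -135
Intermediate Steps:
q(o) = 2 + 2*o² (q(o) = (o² + o²) + 2 = 2*o² + 2 = 2 + 2*o²)
(-5 + q(0))*(-5*(-9)) = (-5 + (2 + 2*0²))*(-5*(-9)) = (-5 + (2 + 2*0))*45 = (-5 + (2 + 0))*45 = (-5 + 2)*45 = -3*45 = -135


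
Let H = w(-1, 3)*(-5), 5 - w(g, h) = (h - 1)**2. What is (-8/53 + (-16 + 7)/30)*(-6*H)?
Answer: -717/53 ≈ -13.528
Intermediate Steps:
w(g, h) = 5 - (-1 + h)**2 (w(g, h) = 5 - (h - 1)**2 = 5 - (-1 + h)**2)
H = -5 (H = (5 - (-1 + 3)**2)*(-5) = (5 - 1*2**2)*(-5) = (5 - 1*4)*(-5) = (5 - 4)*(-5) = 1*(-5) = -5)
(-8/53 + (-16 + 7)/30)*(-6*H) = (-8/53 + (-16 + 7)/30)*(-6*(-5)) = (-8*1/53 - 9*1/30)*30 = (-8/53 - 3/10)*30 = -239/530*30 = -717/53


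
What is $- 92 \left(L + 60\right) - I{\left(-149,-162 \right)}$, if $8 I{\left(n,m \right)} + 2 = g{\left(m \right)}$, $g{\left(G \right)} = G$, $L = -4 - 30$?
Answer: $- \frac{4743}{2} \approx -2371.5$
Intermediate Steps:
$L = -34$ ($L = -4 - 30 = -34$)
$I{\left(n,m \right)} = - \frac{1}{4} + \frac{m}{8}$
$- 92 \left(L + 60\right) - I{\left(-149,-162 \right)} = - 92 \left(-34 + 60\right) - \left(- \frac{1}{4} + \frac{1}{8} \left(-162\right)\right) = \left(-92\right) 26 - \left(- \frac{1}{4} - \frac{81}{4}\right) = -2392 - - \frac{41}{2} = -2392 + \frac{41}{2} = - \frac{4743}{2}$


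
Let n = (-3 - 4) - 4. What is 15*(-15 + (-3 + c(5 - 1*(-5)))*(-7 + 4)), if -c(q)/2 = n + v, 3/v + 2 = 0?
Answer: -1215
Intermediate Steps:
n = -11 (n = -7 - 4 = -11)
v = -3/2 (v = 3/(-2 + 0) = 3/(-2) = 3*(-½) = -3/2 ≈ -1.5000)
c(q) = 25 (c(q) = -2*(-11 - 3/2) = -2*(-25/2) = 25)
15*(-15 + (-3 + c(5 - 1*(-5)))*(-7 + 4)) = 15*(-15 + (-3 + 25)*(-7 + 4)) = 15*(-15 + 22*(-3)) = 15*(-15 - 66) = 15*(-81) = -1215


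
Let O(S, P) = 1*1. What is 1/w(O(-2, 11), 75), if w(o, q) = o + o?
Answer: ½ ≈ 0.50000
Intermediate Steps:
O(S, P) = 1
w(o, q) = 2*o
1/w(O(-2, 11), 75) = 1/(2*1) = 1/2 = ½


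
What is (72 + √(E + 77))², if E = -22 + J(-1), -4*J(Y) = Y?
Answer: (144 + √221)²/4 ≈ 6309.6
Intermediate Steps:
J(Y) = -Y/4
E = -87/4 (E = -22 - ¼*(-1) = -22 + ¼ = -87/4 ≈ -21.750)
(72 + √(E + 77))² = (72 + √(-87/4 + 77))² = (72 + √(221/4))² = (72 + √221/2)²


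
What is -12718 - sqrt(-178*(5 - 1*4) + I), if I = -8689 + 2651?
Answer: -12718 - 2*I*sqrt(1554) ≈ -12718.0 - 78.842*I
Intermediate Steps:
I = -6038
-12718 - sqrt(-178*(5 - 1*4) + I) = -12718 - sqrt(-178*(5 - 1*4) - 6038) = -12718 - sqrt(-178*(5 - 4) - 6038) = -12718 - sqrt(-178*1 - 6038) = -12718 - sqrt(-178 - 6038) = -12718 - sqrt(-6216) = -12718 - 2*I*sqrt(1554)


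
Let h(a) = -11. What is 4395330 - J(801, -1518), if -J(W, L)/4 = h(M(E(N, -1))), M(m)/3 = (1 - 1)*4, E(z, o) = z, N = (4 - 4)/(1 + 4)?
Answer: 4395286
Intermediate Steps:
N = 0 (N = 0/5 = 0*(⅕) = 0)
M(m) = 0 (M(m) = 3*((1 - 1)*4) = 3*(0*4) = 3*0 = 0)
J(W, L) = 44 (J(W, L) = -4*(-11) = 44)
4395330 - J(801, -1518) = 4395330 - 1*44 = 4395330 - 44 = 4395286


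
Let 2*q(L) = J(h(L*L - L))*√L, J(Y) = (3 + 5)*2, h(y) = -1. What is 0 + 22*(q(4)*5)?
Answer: 1760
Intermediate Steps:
J(Y) = 16 (J(Y) = 8*2 = 16)
q(L) = 8*√L (q(L) = (16*√L)/2 = 8*√L)
0 + 22*(q(4)*5) = 0 + 22*((8*√4)*5) = 0 + 22*((8*2)*5) = 0 + 22*(16*5) = 0 + 22*80 = 0 + 1760 = 1760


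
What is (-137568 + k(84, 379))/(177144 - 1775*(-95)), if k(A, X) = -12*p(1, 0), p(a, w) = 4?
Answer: -137616/345769 ≈ -0.39800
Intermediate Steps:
k(A, X) = -48 (k(A, X) = -12*4 = -48)
(-137568 + k(84, 379))/(177144 - 1775*(-95)) = (-137568 - 48)/(177144 - 1775*(-95)) = -137616/(177144 + 168625) = -137616/345769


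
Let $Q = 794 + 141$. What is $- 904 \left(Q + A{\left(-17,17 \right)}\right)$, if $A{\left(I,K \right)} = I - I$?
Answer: $-845240$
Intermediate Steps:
$A{\left(I,K \right)} = 0$
$Q = 935$
$- 904 \left(Q + A{\left(-17,17 \right)}\right) = - 904 \left(935 + 0\right) = \left(-904\right) 935 = -845240$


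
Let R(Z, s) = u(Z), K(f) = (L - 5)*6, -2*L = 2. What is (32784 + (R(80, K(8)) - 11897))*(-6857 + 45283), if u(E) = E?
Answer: 805677942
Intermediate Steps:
L = -1 (L = -1/2*2 = -1)
K(f) = -36 (K(f) = (-1 - 5)*6 = -6*6 = -36)
R(Z, s) = Z
(32784 + (R(80, K(8)) - 11897))*(-6857 + 45283) = (32784 + (80 - 11897))*(-6857 + 45283) = (32784 - 11817)*38426 = 20967*38426 = 805677942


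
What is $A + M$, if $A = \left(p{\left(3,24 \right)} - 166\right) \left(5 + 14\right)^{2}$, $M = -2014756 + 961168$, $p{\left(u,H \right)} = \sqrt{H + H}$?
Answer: $-1113514 + 1444 \sqrt{3} \approx -1.111 \cdot 10^{6}$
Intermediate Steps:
$p{\left(u,H \right)} = \sqrt{2} \sqrt{H}$ ($p{\left(u,H \right)} = \sqrt{2 H} = \sqrt{2} \sqrt{H}$)
$M = -1053588$
$A = -59926 + 1444 \sqrt{3}$ ($A = \left(\sqrt{2} \sqrt{24} - 166\right) \left(5 + 14\right)^{2} = \left(\sqrt{2} \cdot 2 \sqrt{6} - 166\right) 19^{2} = \left(4 \sqrt{3} - 166\right) 361 = \left(-166 + 4 \sqrt{3}\right) 361 = -59926 + 1444 \sqrt{3} \approx -57425.0$)
$A + M = \left(-59926 + 1444 \sqrt{3}\right) - 1053588 = -1113514 + 1444 \sqrt{3}$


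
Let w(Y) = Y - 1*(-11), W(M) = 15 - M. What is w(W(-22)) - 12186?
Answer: -12138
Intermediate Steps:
w(Y) = 11 + Y (w(Y) = Y + 11 = 11 + Y)
w(W(-22)) - 12186 = (11 + (15 - 1*(-22))) - 12186 = (11 + (15 + 22)) - 12186 = (11 + 37) - 12186 = 48 - 12186 = -12138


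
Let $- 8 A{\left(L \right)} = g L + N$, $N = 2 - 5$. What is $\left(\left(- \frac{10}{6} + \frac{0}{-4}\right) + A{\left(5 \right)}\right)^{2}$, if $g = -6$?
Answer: $\frac{3481}{576} \approx 6.0434$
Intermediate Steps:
$N = -3$ ($N = 2 - 5 = -3$)
$A{\left(L \right)} = \frac{3}{8} + \frac{3 L}{4}$ ($A{\left(L \right)} = - \frac{- 6 L - 3}{8} = - \frac{-3 - 6 L}{8} = \frac{3}{8} + \frac{3 L}{4}$)
$\left(\left(- \frac{10}{6} + \frac{0}{-4}\right) + A{\left(5 \right)}\right)^{2} = \left(\left(- \frac{10}{6} + \frac{0}{-4}\right) + \left(\frac{3}{8} + \frac{3}{4} \cdot 5\right)\right)^{2} = \left(\left(\left(-10\right) \frac{1}{6} + 0 \left(- \frac{1}{4}\right)\right) + \left(\frac{3}{8} + \frac{15}{4}\right)\right)^{2} = \left(\left(- \frac{5}{3} + 0\right) + \frac{33}{8}\right)^{2} = \left(- \frac{5}{3} + \frac{33}{8}\right)^{2} = \left(\frac{59}{24}\right)^{2} = \frac{3481}{576}$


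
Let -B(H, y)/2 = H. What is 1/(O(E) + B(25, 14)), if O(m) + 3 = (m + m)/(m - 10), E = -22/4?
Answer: -31/1621 ≈ -0.019124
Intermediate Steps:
E = -11/2 (E = -22*¼ = -11/2 ≈ -5.5000)
B(H, y) = -2*H
O(m) = -3 + 2*m/(-10 + m) (O(m) = -3 + (m + m)/(m - 10) = -3 + (2*m)/(-10 + m) = -3 + 2*m/(-10 + m))
1/(O(E) + B(25, 14)) = 1/((30 - 1*(-11/2))/(-10 - 11/2) - 2*25) = 1/((30 + 11/2)/(-31/2) - 50) = 1/(-2/31*71/2 - 50) = 1/(-71/31 - 50) = 1/(-1621/31) = -31/1621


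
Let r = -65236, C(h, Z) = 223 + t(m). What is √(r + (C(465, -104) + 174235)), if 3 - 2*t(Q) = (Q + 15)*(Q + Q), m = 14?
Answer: √435270/2 ≈ 329.88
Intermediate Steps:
t(Q) = 3/2 - Q*(15 + Q) (t(Q) = 3/2 - (Q + 15)*(Q + Q)/2 = 3/2 - (15 + Q)*2*Q/2 = 3/2 - Q*(15 + Q))
C(h, Z) = -363/2 (C(h, Z) = 223 + (3/2 - 1*14² - 15*14) = 223 + (3/2 - 1*196 - 210) = 223 + (3/2 - 196 - 210) = 223 - 809/2 = -363/2)
√(r + (C(465, -104) + 174235)) = √(-65236 + (-363/2 + 174235)) = √(-65236 + 348107/2) = √(217635/2) = √435270/2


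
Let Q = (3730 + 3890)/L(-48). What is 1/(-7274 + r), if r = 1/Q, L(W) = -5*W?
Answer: -127/923794 ≈ -0.00013748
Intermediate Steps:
Q = 127/4 (Q = (3730 + 3890)/((-5*(-48))) = 7620/240 = 7620*(1/240) = 127/4 ≈ 31.750)
r = 4/127 (r = 1/(127/4) = 4/127 ≈ 0.031496)
1/(-7274 + r) = 1/(-7274 + 4/127) = 1/(-923794/127) = -127/923794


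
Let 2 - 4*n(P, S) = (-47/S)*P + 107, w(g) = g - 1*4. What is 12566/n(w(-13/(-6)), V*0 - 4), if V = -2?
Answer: -1206336/2003 ≈ -602.26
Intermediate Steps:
w(g) = -4 + g (w(g) = g - 4 = -4 + g)
n(P, S) = -105/4 + 47*P/(4*S) (n(P, S) = ½ - ((-47/S)*P + 107)/4 = ½ - (-47*P/S + 107)/4 = ½ - (107 - 47*P/S)/4 = ½ + (-107/4 + 47*P/(4*S)) = -105/4 + 47*P/(4*S))
12566/n(w(-13/(-6)), V*0 - 4) = 12566/(((-105*(-2*0 - 4) + 47*(-4 - 13/(-6)))/(4*(-2*0 - 4)))) = 12566/(((-105*(0 - 4) + 47*(-4 - 13*(-⅙)))/(4*(0 - 4)))) = 12566/(((¼)*(-105*(-4) + 47*(-4 + 13/6))/(-4))) = 12566/(((¼)*(-¼)*(420 + 47*(-11/6)))) = 12566/(((¼)*(-¼)*(420 - 517/6))) = 12566/(((¼)*(-¼)*(2003/6))) = 12566/(-2003/96) = 12566*(-96/2003) = -1206336/2003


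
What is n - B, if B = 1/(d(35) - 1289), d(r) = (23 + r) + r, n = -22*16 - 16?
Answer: -440127/1196 ≈ -368.00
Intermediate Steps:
n = -368 (n = -352 - 16 = -368)
d(r) = 23 + 2*r
B = -1/1196 (B = 1/((23 + 2*35) - 1289) = 1/((23 + 70) - 1289) = 1/(93 - 1289) = 1/(-1196) = -1/1196 ≈ -0.00083612)
n - B = -368 - 1*(-1/1196) = -368 + 1/1196 = -440127/1196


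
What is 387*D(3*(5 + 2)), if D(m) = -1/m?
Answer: -129/7 ≈ -18.429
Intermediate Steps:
387*D(3*(5 + 2)) = 387*(-1/(3*(5 + 2))) = 387*(-1/(3*7)) = 387*(-1/21) = -129/7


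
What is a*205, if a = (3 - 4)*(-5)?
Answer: 1025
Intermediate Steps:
a = 5 (a = -1*(-5) = 5)
a*205 = 5*205 = 1025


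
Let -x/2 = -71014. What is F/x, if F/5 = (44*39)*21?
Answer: 45045/35507 ≈ 1.2686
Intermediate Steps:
x = 142028 (x = -2*(-71014) = 142028)
F = 180180 (F = 5*((44*39)*21) = 5*(1716*21) = 5*36036 = 180180)
F/x = 180180/142028 = 180180*(1/142028) = 45045/35507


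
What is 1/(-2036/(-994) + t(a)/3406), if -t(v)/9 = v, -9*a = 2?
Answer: 846391/1734151 ≈ 0.48807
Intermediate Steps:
a = -2/9 (a = -⅑*2 = -2/9 ≈ -0.22222)
t(v) = -9*v
1/(-2036/(-994) + t(a)/3406) = 1/(-2036/(-994) - 9*(-2/9)/3406) = 1/(-2036*(-1/994) + 2*(1/3406)) = 1/(1018/497 + 1/1703) = 1/(1734151/846391) = 846391/1734151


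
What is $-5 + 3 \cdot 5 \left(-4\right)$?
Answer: $-65$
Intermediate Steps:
$-5 + 3 \cdot 5 \left(-4\right) = -5 + 15 \left(-4\right) = -5 - 60 = -65$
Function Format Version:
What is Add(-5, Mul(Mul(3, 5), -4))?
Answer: -65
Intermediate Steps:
Add(-5, Mul(Mul(3, 5), -4)) = Add(-5, Mul(15, -4)) = Add(-5, -60) = -65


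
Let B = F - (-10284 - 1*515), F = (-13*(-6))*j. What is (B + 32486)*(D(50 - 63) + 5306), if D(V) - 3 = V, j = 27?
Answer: 240390736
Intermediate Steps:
D(V) = 3 + V
F = 2106 (F = -13*(-6)*27 = 78*27 = 2106)
B = 12905 (B = 2106 - (-10284 - 1*515) = 2106 - (-10284 - 515) = 2106 - 1*(-10799) = 2106 + 10799 = 12905)
(B + 32486)*(D(50 - 63) + 5306) = (12905 + 32486)*((3 + (50 - 63)) + 5306) = 45391*((3 - 13) + 5306) = 45391*(-10 + 5306) = 45391*5296 = 240390736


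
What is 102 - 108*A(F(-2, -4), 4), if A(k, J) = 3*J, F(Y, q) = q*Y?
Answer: -1194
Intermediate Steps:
F(Y, q) = Y*q
102 - 108*A(F(-2, -4), 4) = 102 - 324*4 = 102 - 108*12 = 102 - 1296 = -1194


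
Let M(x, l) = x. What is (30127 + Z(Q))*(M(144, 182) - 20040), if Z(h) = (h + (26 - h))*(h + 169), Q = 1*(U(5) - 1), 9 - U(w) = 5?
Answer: -688381704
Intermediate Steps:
U(w) = 4 (U(w) = 9 - 1*5 = 9 - 5 = 4)
Q = 3 (Q = 1*(4 - 1) = 1*3 = 3)
Z(h) = 4394 + 26*h (Z(h) = 26*(169 + h) = 4394 + 26*h)
(30127 + Z(Q))*(M(144, 182) - 20040) = (30127 + (4394 + 26*3))*(144 - 20040) = (30127 + (4394 + 78))*(-19896) = (30127 + 4472)*(-19896) = 34599*(-19896) = -688381704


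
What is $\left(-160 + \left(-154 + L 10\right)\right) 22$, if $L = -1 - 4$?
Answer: $-8008$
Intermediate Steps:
$L = -5$
$\left(-160 + \left(-154 + L 10\right)\right) 22 = \left(-160 - 204\right) 22 = \left(-364\right) 22 = -8008$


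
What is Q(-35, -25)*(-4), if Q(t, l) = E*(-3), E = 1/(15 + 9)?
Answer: 1/2 ≈ 0.50000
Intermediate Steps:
E = 1/24 ≈ 0.041667
Q(t, l) = -1/8 (Q(t, l) = (1/24)*(-3) = -1/8)
Q(-35, -25)*(-4) = -1/8*(-4) = 1/2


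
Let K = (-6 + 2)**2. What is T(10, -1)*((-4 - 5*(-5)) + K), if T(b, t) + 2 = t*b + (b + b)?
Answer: 296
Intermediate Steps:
T(b, t) = -2 + 2*b + b*t (T(b, t) = -2 + (t*b + (b + b)) = -2 + (b*t + 2*b) = -2 + (2*b + b*t) = -2 + 2*b + b*t)
K = 16 (K = (-4)**2 = 16)
T(10, -1)*((-4 - 5*(-5)) + K) = (-2 + 2*10 + 10*(-1))*((-4 - 5*(-5)) + 16) = (-2 + 20 - 10)*((-4 + 25) + 16) = 8*(21 + 16) = 8*37 = 296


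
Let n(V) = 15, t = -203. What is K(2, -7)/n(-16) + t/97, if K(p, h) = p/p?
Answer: -2948/1455 ≈ -2.0261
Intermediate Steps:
K(p, h) = 1
K(2, -7)/n(-16) + t/97 = 1/15 - 203/97 = -2948/1455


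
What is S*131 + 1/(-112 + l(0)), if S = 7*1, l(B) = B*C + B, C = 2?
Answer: 102703/112 ≈ 916.99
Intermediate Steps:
l(B) = 3*B (l(B) = B*2 + B = 2*B + B = 3*B)
S = 7
S*131 + 1/(-112 + l(0)) = 7*131 + 1/(-112 + 3*0) = 917 + 1/(-112 + 0) = 917 + 1/(-112) = 917 - 1/112 = 102703/112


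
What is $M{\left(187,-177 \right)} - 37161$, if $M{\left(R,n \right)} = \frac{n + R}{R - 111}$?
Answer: $- \frac{1412113}{38} \approx -37161.0$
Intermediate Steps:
$M{\left(R,n \right)} = \frac{R + n}{-111 + R}$
$M{\left(187,-177 \right)} - 37161 = \frac{187 - 177}{-111 + 187} - 37161 = \frac{1}{76} \cdot 10 - 37161 = \frac{5}{38} - 37161 = - \frac{1412113}{38}$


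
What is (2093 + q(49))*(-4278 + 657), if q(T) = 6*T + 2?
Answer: -8650569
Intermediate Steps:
q(T) = 2 + 6*T
(2093 + q(49))*(-4278 + 657) = (2093 + (2 + 6*49))*(-4278 + 657) = (2093 + (2 + 294))*(-3621) = (2093 + 296)*(-3621) = 2389*(-3621) = -8650569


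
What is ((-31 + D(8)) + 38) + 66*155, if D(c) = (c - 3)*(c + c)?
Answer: 10317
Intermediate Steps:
D(c) = 2*c*(-3 + c) (D(c) = (-3 + c)*(2*c) = 2*c*(-3 + c))
((-31 + D(8)) + 38) + 66*155 = ((-31 + 2*8*(-3 + 8)) + 38) + 66*155 = ((-31 + 2*8*5) + 38) + 10230 = ((-31 + 80) + 38) + 10230 = (49 + 38) + 10230 = 87 + 10230 = 10317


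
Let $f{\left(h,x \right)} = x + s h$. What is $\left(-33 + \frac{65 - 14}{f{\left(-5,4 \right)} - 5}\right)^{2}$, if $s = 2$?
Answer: $\frac{171396}{121} \approx 1416.5$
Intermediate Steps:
$f{\left(h,x \right)} = x + 2 h$
$\left(-33 + \frac{65 - 14}{f{\left(-5,4 \right)} - 5}\right)^{2} = \left(-33 + \frac{65 - 14}{\left(4 + 2 \left(-5\right)\right) - 5}\right)^{2} = \left(-33 + \frac{51}{\left(4 - 10\right) - 5}\right)^{2} = \left(-33 + \frac{51}{-6 - 5}\right)^{2} = \left(-33 + \frac{51}{-11}\right)^{2} = \left(-33 + 51 \left(- \frac{1}{11}\right)\right)^{2} = \left(-33 - \frac{51}{11}\right)^{2} = \left(- \frac{414}{11}\right)^{2} = \frac{171396}{121}$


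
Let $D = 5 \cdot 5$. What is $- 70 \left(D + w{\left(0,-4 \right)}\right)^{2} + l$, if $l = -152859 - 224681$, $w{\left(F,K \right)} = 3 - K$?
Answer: $-449220$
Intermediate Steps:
$D = 25$
$l = -377540$ ($l = -152859 - 224681 = -377540$)
$- 70 \left(D + w{\left(0,-4 \right)}\right)^{2} + l = - 70 \left(25 + \left(3 - -4\right)\right)^{2} - 377540 = - 70 \left(25 + \left(3 + 4\right)\right)^{2} - 377540 = - 70 \left(25 + 7\right)^{2} - 377540 = - 70 \cdot 32^{2} - 377540 = \left(-70\right) 1024 - 377540 = -71680 - 377540 = -449220$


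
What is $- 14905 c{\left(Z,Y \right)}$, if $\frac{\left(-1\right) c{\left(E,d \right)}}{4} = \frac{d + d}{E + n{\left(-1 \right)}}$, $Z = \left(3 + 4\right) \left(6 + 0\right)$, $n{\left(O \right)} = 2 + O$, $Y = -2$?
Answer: $- \frac{238480}{43} \approx -5546.0$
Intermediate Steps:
$Z = 42$ ($Z = 7 \cdot 6 = 42$)
$c{\left(E,d \right)} = - \frac{8 d}{1 + E}$ ($c{\left(E,d \right)} = - 4 \frac{d + d}{E + \left(2 - 1\right)} = - 4 \frac{2 d}{E + 1} = - 4 \frac{2 d}{1 + E} = - \frac{8 d}{1 + E}$)
$- 14905 c{\left(Z,Y \right)} = - 14905 \left(\left(-8\right) \left(-2\right) \frac{1}{1 + 42}\right) = - 14905 \left(\left(-8\right) \left(-2\right) \frac{1}{43}\right) = \left(-14905\right) \frac{16}{43} = - \frac{238480}{43}$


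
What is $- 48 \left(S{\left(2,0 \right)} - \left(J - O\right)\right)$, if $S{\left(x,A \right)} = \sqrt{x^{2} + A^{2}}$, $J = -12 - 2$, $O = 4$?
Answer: $-960$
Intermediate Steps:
$J = -14$
$S{\left(x,A \right)} = \sqrt{A^{2} + x^{2}}$
$- 48 \left(S{\left(2,0 \right)} - \left(J - O\right)\right) = - 48 \left(\sqrt{0^{2} + 2^{2}} + \left(4 - -14\right)\right) = - 48 \left(\sqrt{0 + 4} + \left(4 + 14\right)\right) = - 48 \left(\sqrt{4} + 18\right) = - 48 \left(2 + 18\right) = \left(-48\right) 20 = -960$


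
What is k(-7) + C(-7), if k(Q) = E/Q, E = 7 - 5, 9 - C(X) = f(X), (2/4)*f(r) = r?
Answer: 159/7 ≈ 22.714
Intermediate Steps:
f(r) = 2*r
C(X) = 9 - 2*X
E = 2
k(Q) = 2/Q
k(-7) + C(-7) = 2/(-7) + (9 - 2*(-7)) = 2*(-⅐) + (9 + 14) = -2/7 + 23 = 159/7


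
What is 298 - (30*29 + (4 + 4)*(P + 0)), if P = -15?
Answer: -452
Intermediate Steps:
298 - (30*29 + (4 + 4)*(P + 0)) = 298 - (30*29 + (4 + 4)*(-15 + 0)) = 298 - (870 + 8*(-15)) = 298 - (870 - 120) = 298 - 1*750 = 298 - 750 = -452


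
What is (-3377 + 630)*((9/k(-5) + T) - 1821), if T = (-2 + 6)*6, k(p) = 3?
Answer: 4928118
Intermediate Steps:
T = 24 (T = 4*6 = 24)
(-3377 + 630)*((9/k(-5) + T) - 1821) = (-3377 + 630)*((9/3 + 24) - 1821) = -2747*((9*(⅓) + 24) - 1821) = -2747*((3 + 24) - 1821) = -2747*(27 - 1821) = -2747*(-1794) = 4928118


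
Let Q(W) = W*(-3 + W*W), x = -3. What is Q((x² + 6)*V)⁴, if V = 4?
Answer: 2169535459768601760000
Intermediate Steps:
Q(W) = W*(-3 + W²)
Q((x² + 6)*V)⁴ = ((((-3)² + 6)*4)*(-3 + (((-3)² + 6)*4)²))⁴ = (((9 + 6)*4)*(-3 + ((9 + 6)*4)²))⁴ = ((15*4)*(-3 + (15*4)²))⁴ = (60*(-3 + 60²))⁴ = (60*(-3 + 3600))⁴ = (60*3597)⁴ = 215820⁴ = 2169535459768601760000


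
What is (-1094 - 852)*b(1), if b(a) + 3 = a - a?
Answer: 5838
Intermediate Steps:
b(a) = -3 (b(a) = -3 + (a - a) = -3 + 0 = -3)
(-1094 - 852)*b(1) = (-1094 - 852)*(-3) = -1946*(-3) = 5838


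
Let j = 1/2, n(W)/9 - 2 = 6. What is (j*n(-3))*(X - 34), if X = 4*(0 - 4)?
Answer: -1800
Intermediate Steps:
n(W) = 72 (n(W) = 18 + 9*6 = 18 + 54 = 72)
j = 1/2 ≈ 0.50000
X = -16 (X = 4*(-4) = -16)
(j*n(-3))*(X - 34) = ((1/2)*72)*(-16 - 34) = 36*(-50) = -1800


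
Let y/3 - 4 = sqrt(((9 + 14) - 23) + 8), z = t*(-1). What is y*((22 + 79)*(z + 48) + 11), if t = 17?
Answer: 37704 + 18852*sqrt(2) ≈ 64365.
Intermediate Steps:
z = -17 (z = 17*(-1) = -17)
y = 12 + 6*sqrt(2) (y = 12 + 3*sqrt(((9 + 14) - 23) + 8) = 12 + 3*sqrt((23 - 23) + 8) = 12 + 3*sqrt(0 + 8) = 12 + 3*sqrt(8) = 12 + 3*(2*sqrt(2)) = 12 + 6*sqrt(2) ≈ 20.485)
y*((22 + 79)*(z + 48) + 11) = (12 + 6*sqrt(2))*((22 + 79)*(-17 + 48) + 11) = (12 + 6*sqrt(2))*(101*31 + 11) = (12 + 6*sqrt(2))*(3131 + 11) = (12 + 6*sqrt(2))*3142 = 37704 + 18852*sqrt(2)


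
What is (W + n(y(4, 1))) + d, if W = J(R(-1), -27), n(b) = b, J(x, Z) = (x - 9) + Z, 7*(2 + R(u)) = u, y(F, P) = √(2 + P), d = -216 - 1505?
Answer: -12314/7 + √3 ≈ -1757.4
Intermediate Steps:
d = -1721
R(u) = -2 + u/7
J(x, Z) = -9 + Z + x (J(x, Z) = (-9 + x) + Z = -9 + Z + x)
W = -267/7 (W = -9 - 27 + (-2 + (⅐)*(-1)) = -9 - 27 + (-2 - ⅐) = -9 - 27 - 15/7 = -267/7 ≈ -38.143)
(W + n(y(4, 1))) + d = (-267/7 + √(2 + 1)) - 1721 = (-267/7 + √3) - 1721 = -12314/7 + √3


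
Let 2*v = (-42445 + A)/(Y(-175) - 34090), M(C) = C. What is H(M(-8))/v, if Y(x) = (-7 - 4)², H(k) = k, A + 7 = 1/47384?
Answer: -8584464512/670515189 ≈ -12.803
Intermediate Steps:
A = -331687/47384 (A = -7 + 1/47384 = -331687/47384 ≈ -7.0000)
Y(x) = 121 (Y(x) = (-11)² = 121)
v = 670515189/1073058064 (v = ((-42445 - 331687/47384)/(121 - 34090))/2 = (-2011545567/47384/(-33969))/2 = (-2011545567/47384*(-1/33969))/2 = (½)*(670515189/536529032) = 670515189/1073058064 ≈ 0.62486)
H(M(-8))/v = -8/670515189/1073058064 = -8*1073058064/670515189 = -8584464512/670515189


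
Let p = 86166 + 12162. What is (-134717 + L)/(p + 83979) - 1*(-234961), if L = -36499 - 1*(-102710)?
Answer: 42834966521/182307 ≈ 2.3496e+5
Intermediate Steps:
L = 66211 (L = -36499 + 102710 = 66211)
p = 98328
(-134717 + L)/(p + 83979) - 1*(-234961) = (-134717 + 66211)/(98328 + 83979) - 1*(-234961) = -68506/182307 + 234961 = 42834966521/182307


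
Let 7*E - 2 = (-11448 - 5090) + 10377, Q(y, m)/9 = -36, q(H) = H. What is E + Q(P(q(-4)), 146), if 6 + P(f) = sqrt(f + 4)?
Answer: -8427/7 ≈ -1203.9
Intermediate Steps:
P(f) = -6 + sqrt(4 + f) (P(f) = -6 + sqrt(f + 4) = -6 + sqrt(4 + f))
Q(y, m) = -324 (Q(y, m) = 9*(-36) = -324)
E = -6159/7 (E = 2/7 + ((-11448 - 5090) + 10377)/7 = 2/7 + (-16538 + 10377)/7 = 2/7 + (1/7)*(-6161) = 2/7 - 6161/7 = -6159/7 ≈ -879.86)
E + Q(P(q(-4)), 146) = -6159/7 - 324 = -8427/7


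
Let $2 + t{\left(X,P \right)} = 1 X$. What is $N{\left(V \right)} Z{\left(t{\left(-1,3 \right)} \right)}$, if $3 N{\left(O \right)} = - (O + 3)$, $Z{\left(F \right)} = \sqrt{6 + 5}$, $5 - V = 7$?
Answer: $- \frac{\sqrt{11}}{3} \approx -1.1055$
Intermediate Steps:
$V = -2$ ($V = 5 - 7 = -2$)
$t{\left(X,P \right)} = -2 + X$ ($t{\left(X,P \right)} = -2 + 1 X = -2 + X$)
$Z{\left(F \right)} = \sqrt{11}$
$N{\left(O \right)} = -1 - \frac{O}{3}$ ($N{\left(O \right)} = \frac{\left(-1\right) \left(O + 3\right)}{3} = \frac{\left(-1\right) \left(3 + O\right)}{3} = \frac{-3 - O}{3} = -1 - \frac{O}{3}$)
$N{\left(V \right)} Z{\left(t{\left(-1,3 \right)} \right)} = \left(-1 - - \frac{2}{3}\right) \sqrt{11} = \left(-1 + \frac{2}{3}\right) \sqrt{11} = - \frac{\sqrt{11}}{3}$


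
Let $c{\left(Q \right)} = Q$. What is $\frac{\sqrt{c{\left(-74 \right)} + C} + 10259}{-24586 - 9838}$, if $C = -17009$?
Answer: $- \frac{10259}{34424} - \frac{i \sqrt{17083}}{34424} \approx -0.29802 - 0.0037968 i$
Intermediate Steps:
$\frac{\sqrt{c{\left(-74 \right)} + C} + 10259}{-24586 - 9838} = \frac{\sqrt{-74 - 17009} + 10259}{-24586 - 9838} = \frac{\sqrt{-17083} + 10259}{-34424} = \left(i \sqrt{17083} + 10259\right) \left(- \frac{1}{34424}\right) = \left(10259 + i \sqrt{17083}\right) \left(- \frac{1}{34424}\right) = - \frac{10259}{34424} - \frac{i \sqrt{17083}}{34424}$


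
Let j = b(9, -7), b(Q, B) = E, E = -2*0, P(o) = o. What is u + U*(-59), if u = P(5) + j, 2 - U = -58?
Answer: -3535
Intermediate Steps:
U = 60 (U = 2 - 1*(-58) = 2 + 58 = 60)
E = 0
b(Q, B) = 0
j = 0
u = 5 (u = 5 + 0 = 5)
u + U*(-59) = 5 + 60*(-59) = 5 - 3540 = -3535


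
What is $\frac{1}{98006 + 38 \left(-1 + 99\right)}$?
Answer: $\frac{1}{101730} \approx 9.8299 \cdot 10^{-6}$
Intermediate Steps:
$\frac{1}{98006 + 38 \left(-1 + 99\right)} = \frac{1}{98006 + 38 \cdot 98} = \frac{1}{98006 + 3724} = \frac{1}{101730}$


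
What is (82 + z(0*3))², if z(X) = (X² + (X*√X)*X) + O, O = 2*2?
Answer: 7396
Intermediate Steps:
O = 4
z(X) = 4 + X² + X^(5/2) (z(X) = (X² + (X*√X)*X) + 4 = (X² + X^(3/2)*X) + 4 = (X² + X^(5/2)) + 4 = 4 + X² + X^(5/2))
(82 + z(0*3))² = (82 + (4 + (0*3)² + (0*3)^(5/2)))² = (82 + (4 + 0² + 0^(5/2)))² = (82 + (4 + 0 + 0))² = (82 + 4)² = 86² = 7396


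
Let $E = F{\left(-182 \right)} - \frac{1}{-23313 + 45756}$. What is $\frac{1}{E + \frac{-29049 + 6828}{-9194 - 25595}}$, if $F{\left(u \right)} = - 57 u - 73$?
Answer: $\frac{780769527}{8043205568741} \approx 9.7072 \cdot 10^{-5}$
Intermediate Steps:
$F{\left(u \right)} = -73 - 57 u$
$E = \frac{231185342}{22443}$ ($E = \left(-73 - -10374\right) - \frac{1}{-23313 + 45756} = \left(-73 + 10374\right) - \frac{1}{22443} = 10301 - \frac{1}{22443} = \frac{231185342}{22443} \approx 10301.0$)
$\frac{1}{E + \frac{-29049 + 6828}{-9194 - 25595}} = \frac{1}{\frac{231185342}{22443} + \frac{-29049 + 6828}{-9194 - 25595}} = \frac{1}{\frac{231185342}{22443} - \frac{22221}{-34789}} = \frac{1}{\frac{231185342}{22443} - - \frac{22221}{34789}} = \frac{1}{\frac{231185342}{22443} + \frac{22221}{34789}} = \frac{1}{\frac{8043205568741}{780769527}} = \frac{780769527}{8043205568741}$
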